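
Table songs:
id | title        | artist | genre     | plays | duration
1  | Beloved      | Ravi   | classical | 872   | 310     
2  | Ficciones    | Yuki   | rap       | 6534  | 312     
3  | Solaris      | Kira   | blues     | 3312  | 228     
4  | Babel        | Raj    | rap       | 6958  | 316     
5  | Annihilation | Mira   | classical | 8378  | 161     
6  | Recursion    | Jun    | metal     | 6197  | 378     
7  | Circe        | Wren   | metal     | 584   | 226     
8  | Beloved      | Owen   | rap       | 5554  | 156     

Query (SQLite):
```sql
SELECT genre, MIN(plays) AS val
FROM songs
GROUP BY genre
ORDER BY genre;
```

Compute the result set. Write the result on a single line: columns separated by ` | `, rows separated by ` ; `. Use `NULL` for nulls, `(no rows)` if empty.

blues | 3312 ; classical | 872 ; metal | 584 ; rap | 5554

Partition songs by genre; compute MIN(plays) within each group.
  blues: ids {3} → MIN(plays)=3312
  classical: ids {1, 5} → MIN(plays)=872
  metal: ids {6, 7} → MIN(plays)=584
  rap: ids {2, 4, 8} → MIN(plays)=5554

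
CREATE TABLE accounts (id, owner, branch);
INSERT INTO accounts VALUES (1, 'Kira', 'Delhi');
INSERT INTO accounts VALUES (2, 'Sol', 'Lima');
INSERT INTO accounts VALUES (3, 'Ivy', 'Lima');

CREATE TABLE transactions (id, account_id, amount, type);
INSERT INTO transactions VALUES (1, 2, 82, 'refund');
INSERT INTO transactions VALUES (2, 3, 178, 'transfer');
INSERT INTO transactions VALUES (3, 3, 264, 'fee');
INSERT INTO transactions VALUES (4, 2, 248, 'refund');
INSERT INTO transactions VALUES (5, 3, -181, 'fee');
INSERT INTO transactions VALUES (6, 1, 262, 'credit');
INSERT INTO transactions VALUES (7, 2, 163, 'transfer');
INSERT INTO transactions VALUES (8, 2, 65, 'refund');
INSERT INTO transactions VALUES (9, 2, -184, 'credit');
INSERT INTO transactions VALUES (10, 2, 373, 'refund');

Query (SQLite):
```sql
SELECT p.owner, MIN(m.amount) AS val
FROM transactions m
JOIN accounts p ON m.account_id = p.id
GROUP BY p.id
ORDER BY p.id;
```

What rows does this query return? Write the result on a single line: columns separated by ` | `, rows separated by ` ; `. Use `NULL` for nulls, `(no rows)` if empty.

Kira | 262 ; Sol | -184 ; Ivy | -181

Join each transactions row to its accounts via account_id.
Group joined rows by accounts.id; compute MIN(m.amount) per group.
  1: ids {6} → MIN(m.amount)=262
  2: ids {1, 4, 7, 8, 9, 10} → MIN(m.amount)=-184
  3: ids {2, 3, 5} → MIN(m.amount)=-181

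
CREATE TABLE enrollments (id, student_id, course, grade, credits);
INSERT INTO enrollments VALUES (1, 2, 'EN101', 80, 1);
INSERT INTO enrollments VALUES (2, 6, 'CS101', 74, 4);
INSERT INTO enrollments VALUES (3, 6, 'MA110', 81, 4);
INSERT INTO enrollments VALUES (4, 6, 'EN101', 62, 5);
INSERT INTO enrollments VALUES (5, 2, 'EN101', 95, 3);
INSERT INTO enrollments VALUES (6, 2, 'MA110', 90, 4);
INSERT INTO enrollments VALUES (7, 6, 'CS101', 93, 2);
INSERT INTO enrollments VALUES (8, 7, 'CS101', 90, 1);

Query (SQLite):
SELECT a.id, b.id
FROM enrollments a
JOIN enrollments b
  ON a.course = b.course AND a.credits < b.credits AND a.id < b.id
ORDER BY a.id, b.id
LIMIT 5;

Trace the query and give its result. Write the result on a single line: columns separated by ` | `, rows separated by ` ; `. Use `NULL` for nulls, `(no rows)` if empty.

1 | 4 ; 1 | 5

Pairs (a,b) with same course, a.credits < b.credits, a.id < b.id.
course groups: CS101:{2,7,8} EN101:{1,4,5} MA110:{3,6}
Ordered by (a.id, b.id); first 5.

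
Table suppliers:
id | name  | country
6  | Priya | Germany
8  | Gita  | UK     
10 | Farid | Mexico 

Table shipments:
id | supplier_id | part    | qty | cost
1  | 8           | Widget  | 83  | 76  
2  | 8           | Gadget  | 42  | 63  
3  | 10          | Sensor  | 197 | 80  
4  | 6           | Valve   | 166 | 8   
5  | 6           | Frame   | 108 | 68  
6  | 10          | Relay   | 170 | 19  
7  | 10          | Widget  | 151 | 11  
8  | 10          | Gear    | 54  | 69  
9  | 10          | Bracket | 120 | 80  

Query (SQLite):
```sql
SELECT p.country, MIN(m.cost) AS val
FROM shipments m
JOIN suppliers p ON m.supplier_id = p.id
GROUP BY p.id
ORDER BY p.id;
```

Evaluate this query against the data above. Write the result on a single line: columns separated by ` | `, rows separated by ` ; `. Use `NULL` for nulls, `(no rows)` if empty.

Germany | 8 ; UK | 63 ; Mexico | 11

Join each shipments row to its suppliers via supplier_id.
Group joined rows by suppliers.id; compute MIN(m.cost) per group.
  6: ids {4, 5} → MIN(m.cost)=8
  8: ids {1, 2} → MIN(m.cost)=63
  10: ids {3, 6, 7, 8, 9} → MIN(m.cost)=11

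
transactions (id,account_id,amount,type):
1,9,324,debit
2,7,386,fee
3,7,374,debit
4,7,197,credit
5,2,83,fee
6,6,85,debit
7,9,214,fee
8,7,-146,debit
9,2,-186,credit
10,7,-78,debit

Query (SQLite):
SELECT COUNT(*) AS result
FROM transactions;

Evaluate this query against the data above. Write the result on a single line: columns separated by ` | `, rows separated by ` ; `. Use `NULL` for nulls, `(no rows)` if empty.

10

All amount values: [324, 386, 374, 197, 83, 85, 214, -146, -186, -78].
COUNT(*) counts rows → 10.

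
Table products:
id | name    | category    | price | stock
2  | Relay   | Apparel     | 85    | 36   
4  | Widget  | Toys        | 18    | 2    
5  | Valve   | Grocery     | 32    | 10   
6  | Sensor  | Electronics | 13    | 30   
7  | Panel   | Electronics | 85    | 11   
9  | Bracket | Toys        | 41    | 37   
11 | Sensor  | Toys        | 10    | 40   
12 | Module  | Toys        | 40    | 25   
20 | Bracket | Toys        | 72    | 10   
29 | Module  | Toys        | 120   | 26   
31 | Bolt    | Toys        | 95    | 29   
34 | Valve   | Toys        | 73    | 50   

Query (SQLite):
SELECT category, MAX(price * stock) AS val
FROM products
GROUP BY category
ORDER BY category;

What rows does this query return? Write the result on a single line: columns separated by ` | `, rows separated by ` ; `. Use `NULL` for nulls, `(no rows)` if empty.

For each row compute price * stock.
Group by category; take MAX of the expression per group.
  Apparel: ids {2} → MAX(price * stock)=3060
  Electronics: ids {6, 7} → MAX(price * stock)=935
  Grocery: ids {5} → MAX(price * stock)=320
  Toys: ids {4, 9, 11, 12, 20, 29, 31, 34} → MAX(price * stock)=3650

Apparel | 3060 ; Electronics | 935 ; Grocery | 320 ; Toys | 3650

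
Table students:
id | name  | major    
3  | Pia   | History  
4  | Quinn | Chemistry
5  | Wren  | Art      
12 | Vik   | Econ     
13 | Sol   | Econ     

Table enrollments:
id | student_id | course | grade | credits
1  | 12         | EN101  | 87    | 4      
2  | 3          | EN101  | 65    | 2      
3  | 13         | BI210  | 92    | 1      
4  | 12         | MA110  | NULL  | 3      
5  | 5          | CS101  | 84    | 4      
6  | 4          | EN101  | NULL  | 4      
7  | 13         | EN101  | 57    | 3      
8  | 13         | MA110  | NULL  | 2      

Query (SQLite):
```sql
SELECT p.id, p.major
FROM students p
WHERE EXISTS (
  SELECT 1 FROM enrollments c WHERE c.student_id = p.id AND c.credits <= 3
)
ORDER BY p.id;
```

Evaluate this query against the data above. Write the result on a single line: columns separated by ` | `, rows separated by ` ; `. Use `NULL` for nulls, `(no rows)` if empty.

3 | History ; 12 | Econ ; 13 | Econ

For each students row, check whether any enrollments with matching student_id has credits <= 3.
Keep rows where that is true.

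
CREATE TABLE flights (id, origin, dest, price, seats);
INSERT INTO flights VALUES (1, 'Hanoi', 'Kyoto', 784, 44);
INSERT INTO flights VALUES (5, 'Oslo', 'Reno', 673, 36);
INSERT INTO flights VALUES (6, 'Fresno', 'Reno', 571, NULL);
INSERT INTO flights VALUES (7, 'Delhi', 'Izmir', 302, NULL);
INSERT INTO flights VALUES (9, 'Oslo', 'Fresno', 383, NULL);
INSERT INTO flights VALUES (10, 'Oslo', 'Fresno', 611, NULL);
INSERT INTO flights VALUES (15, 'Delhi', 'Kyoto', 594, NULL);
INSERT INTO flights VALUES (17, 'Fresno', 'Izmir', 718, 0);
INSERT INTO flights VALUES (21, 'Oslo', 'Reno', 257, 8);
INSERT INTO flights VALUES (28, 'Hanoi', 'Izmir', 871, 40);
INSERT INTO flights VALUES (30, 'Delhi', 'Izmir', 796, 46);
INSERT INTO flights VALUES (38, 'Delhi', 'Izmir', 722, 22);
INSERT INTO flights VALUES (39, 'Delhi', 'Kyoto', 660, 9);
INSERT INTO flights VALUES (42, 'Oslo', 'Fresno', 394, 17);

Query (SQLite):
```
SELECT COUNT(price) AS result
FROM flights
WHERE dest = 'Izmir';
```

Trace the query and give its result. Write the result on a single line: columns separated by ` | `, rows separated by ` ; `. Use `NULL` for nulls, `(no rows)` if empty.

Rows where dest='Izmir' → price values: [302, 718, 871, 796, 722].
COUNT(price) counts non-NULL values → 5.

5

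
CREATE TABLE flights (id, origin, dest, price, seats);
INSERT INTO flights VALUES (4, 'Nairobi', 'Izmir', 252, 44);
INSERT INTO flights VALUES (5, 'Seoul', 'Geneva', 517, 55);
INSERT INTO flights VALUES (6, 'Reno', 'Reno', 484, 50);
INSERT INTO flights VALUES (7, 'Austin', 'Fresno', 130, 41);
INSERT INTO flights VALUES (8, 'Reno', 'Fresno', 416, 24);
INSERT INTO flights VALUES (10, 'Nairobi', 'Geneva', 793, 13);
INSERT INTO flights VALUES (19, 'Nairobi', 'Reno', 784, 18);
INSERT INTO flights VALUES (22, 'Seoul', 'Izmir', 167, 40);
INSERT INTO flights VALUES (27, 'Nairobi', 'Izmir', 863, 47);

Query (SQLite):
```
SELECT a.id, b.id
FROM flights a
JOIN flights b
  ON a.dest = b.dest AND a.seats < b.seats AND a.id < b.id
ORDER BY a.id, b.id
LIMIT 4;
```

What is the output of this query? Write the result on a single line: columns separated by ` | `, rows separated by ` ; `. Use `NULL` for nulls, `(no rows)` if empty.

Pairs (a,b) with same dest, a.seats < b.seats, a.id < b.id.
dest groups: Fresno:{7,8} Geneva:{5,10} Izmir:{4,22,27} Reno:{6,19}
Ordered by (a.id, b.id); first 4.

4 | 27 ; 22 | 27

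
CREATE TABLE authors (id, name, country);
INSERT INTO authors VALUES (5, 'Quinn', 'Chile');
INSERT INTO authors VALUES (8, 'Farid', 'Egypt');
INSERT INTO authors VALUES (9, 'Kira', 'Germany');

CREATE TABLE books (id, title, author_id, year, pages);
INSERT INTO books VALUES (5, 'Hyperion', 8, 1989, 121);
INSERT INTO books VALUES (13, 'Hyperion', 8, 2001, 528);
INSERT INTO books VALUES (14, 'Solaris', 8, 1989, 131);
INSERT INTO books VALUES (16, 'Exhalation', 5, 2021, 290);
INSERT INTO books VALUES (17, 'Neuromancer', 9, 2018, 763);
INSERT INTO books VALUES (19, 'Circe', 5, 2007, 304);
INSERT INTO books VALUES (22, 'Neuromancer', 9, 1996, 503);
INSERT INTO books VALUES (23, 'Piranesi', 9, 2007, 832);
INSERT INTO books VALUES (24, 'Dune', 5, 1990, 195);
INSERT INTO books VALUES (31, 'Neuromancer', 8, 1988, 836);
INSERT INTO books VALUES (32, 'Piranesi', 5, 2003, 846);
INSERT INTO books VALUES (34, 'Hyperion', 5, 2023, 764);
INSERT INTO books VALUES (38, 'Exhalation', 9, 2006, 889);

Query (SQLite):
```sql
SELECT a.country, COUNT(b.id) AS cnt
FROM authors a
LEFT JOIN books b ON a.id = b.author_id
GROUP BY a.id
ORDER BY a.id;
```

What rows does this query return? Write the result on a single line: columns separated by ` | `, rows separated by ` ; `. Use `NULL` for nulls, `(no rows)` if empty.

Chile | 5 ; Egypt | 4 ; Germany | 4

LEFT JOIN keeps every authors row; unmatched ones get NULL for books columns.
Group by authors.id and compute COUNT(b.id). COUNT(col) of an all-NULL group is 0.
  5: ids {16, 19, 24, 32, 34} → COUNT(b.id)=5
  8: ids {5, 13, 14, 31} → COUNT(b.id)=4
  9: ids {17, 22, 23, 38} → COUNT(b.id)=4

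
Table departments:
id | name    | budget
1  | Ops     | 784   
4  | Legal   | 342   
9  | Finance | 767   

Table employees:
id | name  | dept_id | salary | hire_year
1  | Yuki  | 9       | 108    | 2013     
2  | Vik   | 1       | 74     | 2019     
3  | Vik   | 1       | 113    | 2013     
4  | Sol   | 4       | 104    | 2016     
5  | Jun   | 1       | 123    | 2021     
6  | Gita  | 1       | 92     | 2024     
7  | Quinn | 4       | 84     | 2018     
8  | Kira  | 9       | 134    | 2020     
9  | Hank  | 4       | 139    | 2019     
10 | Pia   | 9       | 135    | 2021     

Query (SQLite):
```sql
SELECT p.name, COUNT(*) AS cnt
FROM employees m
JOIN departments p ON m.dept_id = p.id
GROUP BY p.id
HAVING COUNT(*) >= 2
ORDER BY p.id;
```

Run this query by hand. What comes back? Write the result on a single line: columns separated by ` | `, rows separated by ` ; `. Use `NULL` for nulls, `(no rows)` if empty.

Join each employees row to its departments via dept_id.
Group joined rows by departments.id; compute COUNT(*) per group.
HAVING: keep groups with count ≥ 2.
  1: ids {2, 3, 5, 6} → COUNT(*)=4
  4: ids {4, 7, 9} → COUNT(*)=3
  9: ids {1, 8, 10} → COUNT(*)=3

Ops | 4 ; Legal | 3 ; Finance | 3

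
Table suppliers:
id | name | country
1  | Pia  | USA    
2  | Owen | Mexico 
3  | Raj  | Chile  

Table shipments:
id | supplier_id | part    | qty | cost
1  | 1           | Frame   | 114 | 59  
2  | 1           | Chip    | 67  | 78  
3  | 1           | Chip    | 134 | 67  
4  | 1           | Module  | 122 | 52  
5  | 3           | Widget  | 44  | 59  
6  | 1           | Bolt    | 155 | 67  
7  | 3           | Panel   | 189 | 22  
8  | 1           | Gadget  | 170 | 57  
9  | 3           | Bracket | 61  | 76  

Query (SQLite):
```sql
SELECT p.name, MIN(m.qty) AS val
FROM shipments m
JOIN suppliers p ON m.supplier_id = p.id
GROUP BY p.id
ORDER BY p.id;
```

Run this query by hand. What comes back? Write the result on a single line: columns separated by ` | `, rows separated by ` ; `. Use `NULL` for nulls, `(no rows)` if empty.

Join each shipments row to its suppliers via supplier_id.
Group joined rows by suppliers.id; compute MIN(m.qty) per group.
  1: ids {1, 2, 3, 4, 6, 8} → MIN(m.qty)=67
  3: ids {5, 7, 9} → MIN(m.qty)=44

Pia | 67 ; Raj | 44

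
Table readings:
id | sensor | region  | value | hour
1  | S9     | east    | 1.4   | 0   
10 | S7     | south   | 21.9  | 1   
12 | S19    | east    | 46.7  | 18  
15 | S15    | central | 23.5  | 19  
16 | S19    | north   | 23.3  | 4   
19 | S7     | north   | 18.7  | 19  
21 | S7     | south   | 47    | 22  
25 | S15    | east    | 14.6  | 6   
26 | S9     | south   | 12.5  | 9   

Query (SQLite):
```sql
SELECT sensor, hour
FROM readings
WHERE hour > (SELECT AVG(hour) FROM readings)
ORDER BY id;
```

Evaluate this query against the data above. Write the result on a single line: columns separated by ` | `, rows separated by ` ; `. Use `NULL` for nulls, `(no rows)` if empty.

S19 | 18 ; S15 | 19 ; S7 | 19 ; S7 | 22

Scalar subquery: AVG(hour) over all readings rows = 10.888889 (≈; comparison uses full precision).
Keep rows where hour > that value.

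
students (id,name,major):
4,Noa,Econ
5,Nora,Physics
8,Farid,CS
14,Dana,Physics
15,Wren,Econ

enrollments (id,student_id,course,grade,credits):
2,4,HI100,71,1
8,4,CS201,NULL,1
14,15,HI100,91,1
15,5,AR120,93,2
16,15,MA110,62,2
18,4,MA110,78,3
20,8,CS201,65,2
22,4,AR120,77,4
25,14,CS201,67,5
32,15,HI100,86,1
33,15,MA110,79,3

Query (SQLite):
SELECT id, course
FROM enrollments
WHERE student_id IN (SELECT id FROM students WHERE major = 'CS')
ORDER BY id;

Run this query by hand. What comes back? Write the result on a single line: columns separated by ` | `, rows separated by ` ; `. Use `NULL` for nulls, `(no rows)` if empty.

20 | CS201

Inner query: students.id where major = 'CS'.
Outer: keep enrollments rows whose student_id is in that set.
Inner query → {8}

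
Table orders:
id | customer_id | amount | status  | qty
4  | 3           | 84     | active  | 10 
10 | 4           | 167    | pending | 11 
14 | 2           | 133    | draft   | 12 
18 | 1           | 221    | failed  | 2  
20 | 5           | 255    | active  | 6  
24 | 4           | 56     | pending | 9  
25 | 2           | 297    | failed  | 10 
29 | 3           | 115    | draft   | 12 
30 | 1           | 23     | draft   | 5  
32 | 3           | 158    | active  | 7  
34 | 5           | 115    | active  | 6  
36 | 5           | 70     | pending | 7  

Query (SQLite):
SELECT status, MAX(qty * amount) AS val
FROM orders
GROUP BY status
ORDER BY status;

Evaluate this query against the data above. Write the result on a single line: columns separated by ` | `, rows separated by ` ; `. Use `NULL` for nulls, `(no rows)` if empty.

For each row compute qty * amount.
Group by status; take MAX of the expression per group.
  active: ids {4, 20, 32, 34} → MAX(qty * amount)=1530
  draft: ids {14, 29, 30} → MAX(qty * amount)=1596
  failed: ids {18, 25} → MAX(qty * amount)=2970
  pending: ids {10, 24, 36} → MAX(qty * amount)=1837

active | 1530 ; draft | 1596 ; failed | 2970 ; pending | 1837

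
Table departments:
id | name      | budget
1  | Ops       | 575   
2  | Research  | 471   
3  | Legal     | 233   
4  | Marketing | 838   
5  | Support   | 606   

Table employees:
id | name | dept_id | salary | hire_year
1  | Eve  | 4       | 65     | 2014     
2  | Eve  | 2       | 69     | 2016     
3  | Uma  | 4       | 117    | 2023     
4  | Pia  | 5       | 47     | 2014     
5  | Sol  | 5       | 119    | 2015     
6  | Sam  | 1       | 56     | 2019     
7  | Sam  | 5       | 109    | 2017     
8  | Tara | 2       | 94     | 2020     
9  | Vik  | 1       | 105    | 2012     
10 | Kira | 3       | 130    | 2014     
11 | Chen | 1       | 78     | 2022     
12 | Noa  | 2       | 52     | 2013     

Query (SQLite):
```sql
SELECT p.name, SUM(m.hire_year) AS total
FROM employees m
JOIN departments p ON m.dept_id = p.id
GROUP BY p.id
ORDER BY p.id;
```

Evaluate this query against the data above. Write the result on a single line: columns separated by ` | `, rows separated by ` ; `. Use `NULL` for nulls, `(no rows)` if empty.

Join each employees row to its departments via dept_id.
Group joined rows by departments.id; compute SUM(m.hire_year) per group.
  1: ids {6, 9, 11} → SUM(m.hire_year)=6053
  2: ids {2, 8, 12} → SUM(m.hire_year)=6049
  3: ids {10} → SUM(m.hire_year)=2014
  4: ids {1, 3} → SUM(m.hire_year)=4037
  5: ids {4, 5, 7} → SUM(m.hire_year)=6046

Ops | 6053 ; Research | 6049 ; Legal | 2014 ; Marketing | 4037 ; Support | 6046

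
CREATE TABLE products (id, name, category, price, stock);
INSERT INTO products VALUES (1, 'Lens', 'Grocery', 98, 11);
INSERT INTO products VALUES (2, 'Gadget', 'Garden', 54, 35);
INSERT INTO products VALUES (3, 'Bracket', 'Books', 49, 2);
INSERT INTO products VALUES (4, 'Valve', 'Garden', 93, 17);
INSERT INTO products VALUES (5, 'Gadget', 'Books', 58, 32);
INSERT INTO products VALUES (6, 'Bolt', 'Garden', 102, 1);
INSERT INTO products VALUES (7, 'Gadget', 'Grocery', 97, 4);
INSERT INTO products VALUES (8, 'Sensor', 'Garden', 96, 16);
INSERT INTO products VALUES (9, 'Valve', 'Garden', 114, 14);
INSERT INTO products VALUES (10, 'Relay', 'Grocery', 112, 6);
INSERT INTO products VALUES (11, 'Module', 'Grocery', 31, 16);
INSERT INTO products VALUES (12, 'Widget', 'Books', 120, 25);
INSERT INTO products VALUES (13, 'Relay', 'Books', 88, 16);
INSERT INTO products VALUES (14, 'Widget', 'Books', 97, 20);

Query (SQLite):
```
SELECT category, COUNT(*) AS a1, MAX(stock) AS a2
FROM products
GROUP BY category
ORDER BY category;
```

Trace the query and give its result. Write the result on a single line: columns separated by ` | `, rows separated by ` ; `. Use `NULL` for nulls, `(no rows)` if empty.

Books | 5 | 32 ; Garden | 5 | 35 ; Grocery | 4 | 16

Group products by category.
Per group compute: COUNT(*), MAX(stock).
  Books: ids {3, 5, 12, 13, 14} → COUNT(*)=5, MAX(stock)=32
  Garden: ids {2, 4, 6, 8, 9} → COUNT(*)=5, MAX(stock)=35
  Grocery: ids {1, 7, 10, 11} → COUNT(*)=4, MAX(stock)=16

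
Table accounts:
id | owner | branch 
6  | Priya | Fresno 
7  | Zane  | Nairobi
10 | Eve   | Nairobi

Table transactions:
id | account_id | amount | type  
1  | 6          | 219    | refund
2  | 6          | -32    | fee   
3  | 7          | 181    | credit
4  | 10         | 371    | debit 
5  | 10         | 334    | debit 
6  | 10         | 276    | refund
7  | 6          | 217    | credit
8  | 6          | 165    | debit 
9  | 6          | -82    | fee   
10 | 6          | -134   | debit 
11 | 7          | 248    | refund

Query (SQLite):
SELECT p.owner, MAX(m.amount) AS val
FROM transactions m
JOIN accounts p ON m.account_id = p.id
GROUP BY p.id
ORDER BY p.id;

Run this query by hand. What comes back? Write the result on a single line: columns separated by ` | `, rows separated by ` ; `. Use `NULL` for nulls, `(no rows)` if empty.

Join each transactions row to its accounts via account_id.
Group joined rows by accounts.id; compute MAX(m.amount) per group.
  6: ids {1, 2, 7, 8, 9, 10} → MAX(m.amount)=219
  7: ids {3, 11} → MAX(m.amount)=248
  10: ids {4, 5, 6} → MAX(m.amount)=371

Priya | 219 ; Zane | 248 ; Eve | 371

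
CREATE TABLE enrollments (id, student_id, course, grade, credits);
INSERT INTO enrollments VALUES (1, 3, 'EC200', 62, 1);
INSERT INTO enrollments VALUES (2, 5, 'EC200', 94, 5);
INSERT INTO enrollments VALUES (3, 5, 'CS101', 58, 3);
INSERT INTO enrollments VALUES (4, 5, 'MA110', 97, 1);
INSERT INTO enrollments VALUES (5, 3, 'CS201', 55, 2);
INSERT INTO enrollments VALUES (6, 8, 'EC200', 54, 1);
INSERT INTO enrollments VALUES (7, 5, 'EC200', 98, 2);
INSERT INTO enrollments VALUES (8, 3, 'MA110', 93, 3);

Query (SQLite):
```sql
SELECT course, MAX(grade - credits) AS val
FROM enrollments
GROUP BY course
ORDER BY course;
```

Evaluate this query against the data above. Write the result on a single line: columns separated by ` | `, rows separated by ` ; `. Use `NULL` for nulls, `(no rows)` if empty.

For each row compute grade - credits.
Group by course; take MAX of the expression per group.
  CS101: ids {3} → MAX(grade - credits)=55
  CS201: ids {5} → MAX(grade - credits)=53
  EC200: ids {1, 2, 6, 7} → MAX(grade - credits)=96
  MA110: ids {4, 8} → MAX(grade - credits)=96

CS101 | 55 ; CS201 | 53 ; EC200 | 96 ; MA110 | 96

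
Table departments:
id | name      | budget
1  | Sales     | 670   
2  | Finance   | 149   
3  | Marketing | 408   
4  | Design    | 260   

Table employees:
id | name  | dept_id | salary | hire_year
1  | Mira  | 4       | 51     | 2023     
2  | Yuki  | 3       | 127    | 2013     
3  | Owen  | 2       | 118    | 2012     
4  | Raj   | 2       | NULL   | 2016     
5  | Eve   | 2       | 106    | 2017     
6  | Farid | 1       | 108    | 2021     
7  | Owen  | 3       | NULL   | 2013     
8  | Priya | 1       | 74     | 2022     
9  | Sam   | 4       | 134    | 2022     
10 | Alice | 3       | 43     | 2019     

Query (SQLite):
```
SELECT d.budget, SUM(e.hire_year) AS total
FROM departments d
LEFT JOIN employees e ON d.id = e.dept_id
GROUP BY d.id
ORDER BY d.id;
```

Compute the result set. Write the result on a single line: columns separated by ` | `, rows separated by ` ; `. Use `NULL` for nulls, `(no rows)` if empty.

LEFT JOIN keeps every departments row; unmatched ones get NULL for employees columns.
Group by departments.id and compute SUM(e.hire_year). SUM over an all-NULL group is NULL.
  1: ids {6, 8} → SUM(e.hire_year)=4043
  2: ids {3, 4, 5} → SUM(e.hire_year)=6045
  3: ids {2, 7, 10} → SUM(e.hire_year)=6045
  4: ids {1, 9} → SUM(e.hire_year)=4045

670 | 4043 ; 149 | 6045 ; 408 | 6045 ; 260 | 4045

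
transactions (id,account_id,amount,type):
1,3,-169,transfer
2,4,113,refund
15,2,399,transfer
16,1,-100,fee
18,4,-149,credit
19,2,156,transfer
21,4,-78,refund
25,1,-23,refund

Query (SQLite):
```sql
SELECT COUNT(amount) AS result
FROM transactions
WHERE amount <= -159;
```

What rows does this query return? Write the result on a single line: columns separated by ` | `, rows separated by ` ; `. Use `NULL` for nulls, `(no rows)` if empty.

Rows where amount <= -159 → amount values: [-169].
COUNT(amount) counts non-NULL values → 1.

1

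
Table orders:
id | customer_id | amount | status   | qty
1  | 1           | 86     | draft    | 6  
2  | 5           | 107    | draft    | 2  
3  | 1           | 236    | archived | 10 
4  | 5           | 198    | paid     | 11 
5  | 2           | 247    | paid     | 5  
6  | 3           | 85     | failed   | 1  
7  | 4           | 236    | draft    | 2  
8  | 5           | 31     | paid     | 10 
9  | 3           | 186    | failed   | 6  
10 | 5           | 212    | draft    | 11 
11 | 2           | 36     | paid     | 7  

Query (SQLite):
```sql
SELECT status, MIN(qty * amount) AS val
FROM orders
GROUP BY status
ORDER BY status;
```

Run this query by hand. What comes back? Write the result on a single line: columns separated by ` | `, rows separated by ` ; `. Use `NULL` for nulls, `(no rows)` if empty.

archived | 2360 ; draft | 214 ; failed | 85 ; paid | 252

For each row compute qty * amount.
Group by status; take MIN of the expression per group.
  archived: ids {3} → MIN(qty * amount)=2360
  draft: ids {1, 2, 7, 10} → MIN(qty * amount)=214
  failed: ids {6, 9} → MIN(qty * amount)=85
  paid: ids {4, 5, 8, 11} → MIN(qty * amount)=252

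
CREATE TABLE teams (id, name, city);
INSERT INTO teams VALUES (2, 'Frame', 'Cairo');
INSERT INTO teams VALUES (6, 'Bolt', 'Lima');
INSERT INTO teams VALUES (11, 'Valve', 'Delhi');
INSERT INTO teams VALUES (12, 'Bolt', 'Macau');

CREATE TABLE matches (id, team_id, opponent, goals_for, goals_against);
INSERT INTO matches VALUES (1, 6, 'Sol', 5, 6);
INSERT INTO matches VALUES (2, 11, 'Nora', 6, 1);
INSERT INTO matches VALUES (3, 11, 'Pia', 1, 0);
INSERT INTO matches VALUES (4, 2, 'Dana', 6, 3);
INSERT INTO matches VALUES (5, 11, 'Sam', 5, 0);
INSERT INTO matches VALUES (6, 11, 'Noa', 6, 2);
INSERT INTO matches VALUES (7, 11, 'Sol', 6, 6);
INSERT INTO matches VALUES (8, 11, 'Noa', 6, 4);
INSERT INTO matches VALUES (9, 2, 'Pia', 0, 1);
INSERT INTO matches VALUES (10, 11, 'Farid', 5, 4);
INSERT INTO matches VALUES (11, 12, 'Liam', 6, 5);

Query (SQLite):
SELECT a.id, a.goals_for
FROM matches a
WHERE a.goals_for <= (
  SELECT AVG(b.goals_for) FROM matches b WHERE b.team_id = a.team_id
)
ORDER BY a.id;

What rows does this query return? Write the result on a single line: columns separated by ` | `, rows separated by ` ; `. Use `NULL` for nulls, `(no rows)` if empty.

1 | 5 ; 3 | 1 ; 5 | 5 ; 9 | 0 ; 10 | 5 ; 11 | 6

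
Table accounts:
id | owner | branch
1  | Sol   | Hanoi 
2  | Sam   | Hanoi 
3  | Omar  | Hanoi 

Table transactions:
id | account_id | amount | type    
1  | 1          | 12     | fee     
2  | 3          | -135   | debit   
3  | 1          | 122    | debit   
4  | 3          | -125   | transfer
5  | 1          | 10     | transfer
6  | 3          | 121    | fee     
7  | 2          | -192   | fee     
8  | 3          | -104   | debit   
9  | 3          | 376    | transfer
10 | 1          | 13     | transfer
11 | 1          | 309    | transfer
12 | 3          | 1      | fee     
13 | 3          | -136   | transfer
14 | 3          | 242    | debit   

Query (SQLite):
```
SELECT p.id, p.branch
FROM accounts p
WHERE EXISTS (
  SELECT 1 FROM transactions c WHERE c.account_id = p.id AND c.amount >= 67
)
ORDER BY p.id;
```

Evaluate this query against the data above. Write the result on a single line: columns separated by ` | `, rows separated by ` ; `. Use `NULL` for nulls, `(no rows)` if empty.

1 | Hanoi ; 3 | Hanoi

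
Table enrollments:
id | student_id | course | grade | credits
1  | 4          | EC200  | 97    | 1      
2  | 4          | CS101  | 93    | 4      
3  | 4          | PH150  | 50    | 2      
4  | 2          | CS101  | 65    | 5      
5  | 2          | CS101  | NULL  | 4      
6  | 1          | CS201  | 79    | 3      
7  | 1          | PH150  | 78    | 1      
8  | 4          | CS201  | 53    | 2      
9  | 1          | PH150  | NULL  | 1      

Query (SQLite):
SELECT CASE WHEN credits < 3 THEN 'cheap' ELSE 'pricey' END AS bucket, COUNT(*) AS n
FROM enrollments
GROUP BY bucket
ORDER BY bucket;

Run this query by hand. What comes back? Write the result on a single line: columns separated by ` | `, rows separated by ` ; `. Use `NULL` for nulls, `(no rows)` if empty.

cheap | 5 ; pricey | 4

Bucket rows by credits < 3 → 'cheap' else 'pricey'; count each bucket.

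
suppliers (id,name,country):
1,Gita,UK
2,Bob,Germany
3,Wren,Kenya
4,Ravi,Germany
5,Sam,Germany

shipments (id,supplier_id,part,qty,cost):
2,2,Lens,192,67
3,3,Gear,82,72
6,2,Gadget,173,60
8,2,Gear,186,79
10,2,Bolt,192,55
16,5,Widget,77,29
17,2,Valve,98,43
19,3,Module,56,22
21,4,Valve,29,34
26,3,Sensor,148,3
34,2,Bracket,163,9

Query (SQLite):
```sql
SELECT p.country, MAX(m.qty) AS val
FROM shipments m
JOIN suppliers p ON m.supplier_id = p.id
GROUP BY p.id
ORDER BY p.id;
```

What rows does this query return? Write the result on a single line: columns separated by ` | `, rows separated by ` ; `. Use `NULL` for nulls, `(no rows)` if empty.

Germany | 192 ; Kenya | 148 ; Germany | 29 ; Germany | 77

Join each shipments row to its suppliers via supplier_id.
Group joined rows by suppliers.id; compute MAX(m.qty) per group.
  2: ids {2, 6, 8, 10, 17, 34} → MAX(m.qty)=192
  3: ids {3, 19, 26} → MAX(m.qty)=148
  4: ids {21} → MAX(m.qty)=29
  5: ids {16} → MAX(m.qty)=77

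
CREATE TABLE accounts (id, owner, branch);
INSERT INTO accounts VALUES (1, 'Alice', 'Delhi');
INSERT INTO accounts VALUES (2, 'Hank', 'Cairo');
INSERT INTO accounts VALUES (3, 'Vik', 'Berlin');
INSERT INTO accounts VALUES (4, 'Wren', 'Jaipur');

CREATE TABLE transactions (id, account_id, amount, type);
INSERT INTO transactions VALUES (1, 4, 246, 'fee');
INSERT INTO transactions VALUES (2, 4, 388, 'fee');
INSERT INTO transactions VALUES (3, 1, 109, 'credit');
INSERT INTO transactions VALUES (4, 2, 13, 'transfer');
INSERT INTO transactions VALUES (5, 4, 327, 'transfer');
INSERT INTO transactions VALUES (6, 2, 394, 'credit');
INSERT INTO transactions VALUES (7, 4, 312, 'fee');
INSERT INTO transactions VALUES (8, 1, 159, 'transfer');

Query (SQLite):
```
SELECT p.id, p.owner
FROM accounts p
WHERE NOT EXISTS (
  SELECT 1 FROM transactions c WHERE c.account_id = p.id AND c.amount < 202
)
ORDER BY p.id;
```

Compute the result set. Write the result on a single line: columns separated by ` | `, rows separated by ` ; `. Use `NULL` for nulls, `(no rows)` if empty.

For each accounts row, check whether any transactions with matching account_id has amount < 202.
Keep rows where that is false.

3 | Vik ; 4 | Wren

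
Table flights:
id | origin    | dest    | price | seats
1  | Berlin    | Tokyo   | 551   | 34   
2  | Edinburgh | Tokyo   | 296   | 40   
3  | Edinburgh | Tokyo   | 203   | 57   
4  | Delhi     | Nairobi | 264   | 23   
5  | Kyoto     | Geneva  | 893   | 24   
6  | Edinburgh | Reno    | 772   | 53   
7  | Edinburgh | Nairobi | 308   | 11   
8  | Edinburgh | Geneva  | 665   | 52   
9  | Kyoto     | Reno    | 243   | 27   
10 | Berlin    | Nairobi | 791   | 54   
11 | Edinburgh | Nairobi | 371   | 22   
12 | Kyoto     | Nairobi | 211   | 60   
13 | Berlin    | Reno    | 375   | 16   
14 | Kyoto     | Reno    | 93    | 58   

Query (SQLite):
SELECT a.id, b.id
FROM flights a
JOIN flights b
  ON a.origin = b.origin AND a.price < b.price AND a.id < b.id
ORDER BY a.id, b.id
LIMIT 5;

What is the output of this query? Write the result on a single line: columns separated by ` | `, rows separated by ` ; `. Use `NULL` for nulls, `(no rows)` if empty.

1 | 10 ; 2 | 6 ; 2 | 7 ; 2 | 8 ; 2 | 11

Pairs (a,b) with same origin, a.price < b.price, a.id < b.id.
origin groups: Berlin:{1,10,13} Delhi:{4} Edinburgh:{2,3,6,7,8,11} Kyoto:{5,9,12,14}
Ordered by (a.id, b.id); first 5.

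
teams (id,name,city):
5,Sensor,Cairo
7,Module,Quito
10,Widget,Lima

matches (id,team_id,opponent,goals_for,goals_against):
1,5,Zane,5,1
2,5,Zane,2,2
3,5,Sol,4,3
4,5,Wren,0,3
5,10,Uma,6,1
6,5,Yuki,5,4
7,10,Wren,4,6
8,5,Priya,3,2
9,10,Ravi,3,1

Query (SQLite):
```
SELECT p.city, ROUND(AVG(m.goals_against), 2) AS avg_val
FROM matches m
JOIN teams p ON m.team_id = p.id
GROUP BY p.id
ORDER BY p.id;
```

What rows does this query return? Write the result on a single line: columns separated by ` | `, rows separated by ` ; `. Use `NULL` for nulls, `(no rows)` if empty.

Join each matches row to its teams via team_id.
Group joined rows by teams.id; compute ROUND(AVG(m.goals_against), 2) per group.
  5: ids {1, 2, 3, 4, 6, 8} → ROUND(AVG(m.goals_against), 2)=2.5
  10: ids {5, 7, 9} → ROUND(AVG(m.goals_against), 2)=2.67

Cairo | 2.5 ; Lima | 2.67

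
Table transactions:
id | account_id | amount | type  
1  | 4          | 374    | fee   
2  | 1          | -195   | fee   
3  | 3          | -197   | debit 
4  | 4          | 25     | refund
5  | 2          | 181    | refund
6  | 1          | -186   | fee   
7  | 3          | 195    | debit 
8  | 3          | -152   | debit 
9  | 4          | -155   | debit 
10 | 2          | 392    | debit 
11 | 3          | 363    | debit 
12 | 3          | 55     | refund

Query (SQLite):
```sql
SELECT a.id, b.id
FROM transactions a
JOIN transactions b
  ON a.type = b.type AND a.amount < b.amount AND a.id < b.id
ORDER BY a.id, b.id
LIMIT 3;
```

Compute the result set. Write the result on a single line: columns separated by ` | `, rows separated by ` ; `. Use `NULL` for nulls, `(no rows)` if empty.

2 | 6 ; 3 | 7 ; 3 | 8

Pairs (a,b) with same type, a.amount < b.amount, a.id < b.id.
type groups: debit:{3,7,8,9,10,11} fee:{1,2,6} refund:{4,5,12}
Ordered by (a.id, b.id); first 3.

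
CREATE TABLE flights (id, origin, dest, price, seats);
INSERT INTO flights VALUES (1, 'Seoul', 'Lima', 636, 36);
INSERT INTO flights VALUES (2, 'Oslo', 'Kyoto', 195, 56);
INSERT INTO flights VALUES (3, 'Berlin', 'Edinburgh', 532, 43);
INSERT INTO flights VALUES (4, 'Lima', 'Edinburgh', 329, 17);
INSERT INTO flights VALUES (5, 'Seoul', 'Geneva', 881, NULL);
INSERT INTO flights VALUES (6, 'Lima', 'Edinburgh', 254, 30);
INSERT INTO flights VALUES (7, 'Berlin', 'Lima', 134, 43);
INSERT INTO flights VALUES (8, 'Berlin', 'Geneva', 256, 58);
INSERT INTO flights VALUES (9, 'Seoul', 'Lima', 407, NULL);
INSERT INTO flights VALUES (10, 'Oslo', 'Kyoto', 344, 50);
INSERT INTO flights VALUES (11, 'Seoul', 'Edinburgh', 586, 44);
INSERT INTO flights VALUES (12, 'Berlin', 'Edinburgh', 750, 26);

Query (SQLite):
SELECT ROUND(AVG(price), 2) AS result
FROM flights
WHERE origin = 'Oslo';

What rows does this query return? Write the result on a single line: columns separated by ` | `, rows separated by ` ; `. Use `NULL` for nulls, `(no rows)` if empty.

269.5

Rows where origin='Oslo' → price values: [195, 344].
AVG = 539 / 2 (rounded to 2 dp).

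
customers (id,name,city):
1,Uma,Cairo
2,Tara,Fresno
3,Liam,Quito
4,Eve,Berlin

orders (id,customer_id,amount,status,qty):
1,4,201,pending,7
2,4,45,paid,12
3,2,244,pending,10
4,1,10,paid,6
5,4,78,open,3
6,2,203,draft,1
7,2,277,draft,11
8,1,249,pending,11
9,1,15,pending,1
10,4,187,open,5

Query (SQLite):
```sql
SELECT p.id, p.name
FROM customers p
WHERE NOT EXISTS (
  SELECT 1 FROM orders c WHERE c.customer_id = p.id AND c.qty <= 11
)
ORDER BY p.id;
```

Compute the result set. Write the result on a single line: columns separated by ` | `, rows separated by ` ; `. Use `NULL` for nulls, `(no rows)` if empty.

For each customers row, check whether any orders with matching customer_id has qty <= 11.
Keep rows where that is false.

3 | Liam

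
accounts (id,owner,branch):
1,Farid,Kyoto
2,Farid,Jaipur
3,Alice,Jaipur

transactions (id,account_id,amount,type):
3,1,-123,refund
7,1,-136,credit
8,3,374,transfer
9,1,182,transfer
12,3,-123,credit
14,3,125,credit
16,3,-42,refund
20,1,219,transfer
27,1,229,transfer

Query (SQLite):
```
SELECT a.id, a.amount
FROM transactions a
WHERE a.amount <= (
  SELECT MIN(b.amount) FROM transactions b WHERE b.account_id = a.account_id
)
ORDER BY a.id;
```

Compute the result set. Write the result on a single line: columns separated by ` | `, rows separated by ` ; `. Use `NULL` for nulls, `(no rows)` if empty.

7 | -136 ; 12 | -123

For each transactions row a, compute MIN(amount) over rows sharing a.account_id.
Keep row a if a.amount <= that per-group MIN.
  account_id=1: MIN(amount) = -136
  account_id=3: MIN(amount) = -123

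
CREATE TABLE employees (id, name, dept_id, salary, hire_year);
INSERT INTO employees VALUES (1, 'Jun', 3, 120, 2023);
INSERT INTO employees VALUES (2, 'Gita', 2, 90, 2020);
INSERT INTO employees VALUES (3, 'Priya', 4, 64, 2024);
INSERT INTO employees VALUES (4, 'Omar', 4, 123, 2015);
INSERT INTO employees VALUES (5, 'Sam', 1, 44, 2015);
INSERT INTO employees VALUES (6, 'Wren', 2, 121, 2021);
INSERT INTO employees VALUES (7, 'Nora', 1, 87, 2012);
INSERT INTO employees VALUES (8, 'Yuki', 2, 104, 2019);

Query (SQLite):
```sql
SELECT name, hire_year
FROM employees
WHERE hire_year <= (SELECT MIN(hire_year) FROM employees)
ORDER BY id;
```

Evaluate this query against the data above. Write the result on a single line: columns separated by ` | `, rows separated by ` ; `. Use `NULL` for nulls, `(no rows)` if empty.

Scalar subquery: MIN(hire_year) over all employees rows = 2012.
Keep rows where hire_year <= that value.

Nora | 2012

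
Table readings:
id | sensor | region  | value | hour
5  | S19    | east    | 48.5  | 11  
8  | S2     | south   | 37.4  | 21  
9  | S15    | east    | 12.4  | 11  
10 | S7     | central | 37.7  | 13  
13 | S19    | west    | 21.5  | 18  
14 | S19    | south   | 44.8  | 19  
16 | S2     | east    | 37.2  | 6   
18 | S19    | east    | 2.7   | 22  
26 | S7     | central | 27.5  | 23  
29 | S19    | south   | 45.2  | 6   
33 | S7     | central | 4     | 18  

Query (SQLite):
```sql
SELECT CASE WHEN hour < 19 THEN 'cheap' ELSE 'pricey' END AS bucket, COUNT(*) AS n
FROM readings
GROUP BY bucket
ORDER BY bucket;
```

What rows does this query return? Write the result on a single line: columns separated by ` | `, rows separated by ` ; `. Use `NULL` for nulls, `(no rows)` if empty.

cheap | 7 ; pricey | 4

Bucket rows by hour < 19 → 'cheap' else 'pricey'; count each bucket.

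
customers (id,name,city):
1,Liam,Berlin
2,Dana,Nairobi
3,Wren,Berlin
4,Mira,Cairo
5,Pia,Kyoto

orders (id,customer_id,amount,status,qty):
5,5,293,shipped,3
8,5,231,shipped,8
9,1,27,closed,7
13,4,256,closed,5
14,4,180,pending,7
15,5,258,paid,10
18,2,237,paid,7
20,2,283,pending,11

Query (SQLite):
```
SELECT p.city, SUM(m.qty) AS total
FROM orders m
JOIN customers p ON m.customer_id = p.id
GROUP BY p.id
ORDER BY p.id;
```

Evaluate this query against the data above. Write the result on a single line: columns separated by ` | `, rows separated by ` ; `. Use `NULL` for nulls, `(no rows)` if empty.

Join each orders row to its customers via customer_id.
Group joined rows by customers.id; compute SUM(m.qty) per group.
  1: ids {9} → SUM(m.qty)=7
  2: ids {18, 20} → SUM(m.qty)=18
  4: ids {13, 14} → SUM(m.qty)=12
  5: ids {5, 8, 15} → SUM(m.qty)=21

Berlin | 7 ; Nairobi | 18 ; Cairo | 12 ; Kyoto | 21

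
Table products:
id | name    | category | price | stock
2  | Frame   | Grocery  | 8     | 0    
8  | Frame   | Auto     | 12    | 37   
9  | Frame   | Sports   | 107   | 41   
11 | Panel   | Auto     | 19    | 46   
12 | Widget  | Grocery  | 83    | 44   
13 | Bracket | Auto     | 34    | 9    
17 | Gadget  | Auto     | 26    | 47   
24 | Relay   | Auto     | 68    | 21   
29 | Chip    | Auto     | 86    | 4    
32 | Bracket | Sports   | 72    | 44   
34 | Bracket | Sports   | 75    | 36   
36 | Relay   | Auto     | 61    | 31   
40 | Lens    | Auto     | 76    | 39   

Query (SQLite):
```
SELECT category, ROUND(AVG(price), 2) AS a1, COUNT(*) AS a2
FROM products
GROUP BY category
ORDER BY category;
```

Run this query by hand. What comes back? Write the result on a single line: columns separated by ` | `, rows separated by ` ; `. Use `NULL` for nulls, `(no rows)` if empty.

Auto | 47.75 | 8 ; Grocery | 45.5 | 2 ; Sports | 84.67 | 3

Group products by category.
Per group compute: ROUND(AVG(price), 2), COUNT(*).
  Auto: ids {8, 11, 13, 17, 24, 29, 36, 40} → ROUND(AVG(price), 2)=47.75, COUNT(*)=8
  Grocery: ids {2, 12} → ROUND(AVG(price), 2)=45.5, COUNT(*)=2
  Sports: ids {9, 32, 34} → ROUND(AVG(price), 2)=84.67, COUNT(*)=3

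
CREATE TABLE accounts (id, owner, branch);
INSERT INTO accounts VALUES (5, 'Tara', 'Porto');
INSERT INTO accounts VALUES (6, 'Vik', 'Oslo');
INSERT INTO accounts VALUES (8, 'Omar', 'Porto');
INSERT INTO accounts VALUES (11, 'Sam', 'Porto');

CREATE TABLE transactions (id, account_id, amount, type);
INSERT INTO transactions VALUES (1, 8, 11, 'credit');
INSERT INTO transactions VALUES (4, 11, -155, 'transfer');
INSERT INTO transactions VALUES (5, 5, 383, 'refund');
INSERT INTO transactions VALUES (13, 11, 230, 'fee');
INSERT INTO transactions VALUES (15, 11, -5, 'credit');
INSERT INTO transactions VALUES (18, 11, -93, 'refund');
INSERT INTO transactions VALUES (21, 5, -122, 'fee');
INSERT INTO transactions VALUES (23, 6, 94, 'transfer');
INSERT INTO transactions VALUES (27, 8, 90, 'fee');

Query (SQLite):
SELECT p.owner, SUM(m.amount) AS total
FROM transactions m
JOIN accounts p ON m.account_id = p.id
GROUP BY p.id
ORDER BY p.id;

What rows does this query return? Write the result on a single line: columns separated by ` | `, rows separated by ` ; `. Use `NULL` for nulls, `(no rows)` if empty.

Tara | 261 ; Vik | 94 ; Omar | 101 ; Sam | -23

Join each transactions row to its accounts via account_id.
Group joined rows by accounts.id; compute SUM(m.amount) per group.
  5: ids {5, 21} → SUM(m.amount)=261
  6: ids {23} → SUM(m.amount)=94
  8: ids {1, 27} → SUM(m.amount)=101
  11: ids {4, 13, 15, 18} → SUM(m.amount)=-23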